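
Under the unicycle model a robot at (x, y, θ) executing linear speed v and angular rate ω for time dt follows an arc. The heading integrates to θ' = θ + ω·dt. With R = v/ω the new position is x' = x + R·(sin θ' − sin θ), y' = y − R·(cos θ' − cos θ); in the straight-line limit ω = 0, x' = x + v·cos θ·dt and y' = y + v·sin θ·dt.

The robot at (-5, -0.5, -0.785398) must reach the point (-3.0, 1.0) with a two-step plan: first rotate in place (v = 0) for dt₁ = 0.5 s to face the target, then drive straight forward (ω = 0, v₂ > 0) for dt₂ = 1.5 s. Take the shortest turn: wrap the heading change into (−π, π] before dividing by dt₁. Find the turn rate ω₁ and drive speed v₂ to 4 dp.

heading to target = atan2(1−-0.5, -3−-5) = 0.6435
Δθ = wrap(0.6435 − -0.7854) = 1.4289; ω₁ = Δθ/dt₁ = 2.8578
distance = √((-3−-5)² + (1−-0.5)²) = 2.5000; v₂ = distance/dt₂ = 1.6667

ω₁ = 2.8578, v₂ = 1.6667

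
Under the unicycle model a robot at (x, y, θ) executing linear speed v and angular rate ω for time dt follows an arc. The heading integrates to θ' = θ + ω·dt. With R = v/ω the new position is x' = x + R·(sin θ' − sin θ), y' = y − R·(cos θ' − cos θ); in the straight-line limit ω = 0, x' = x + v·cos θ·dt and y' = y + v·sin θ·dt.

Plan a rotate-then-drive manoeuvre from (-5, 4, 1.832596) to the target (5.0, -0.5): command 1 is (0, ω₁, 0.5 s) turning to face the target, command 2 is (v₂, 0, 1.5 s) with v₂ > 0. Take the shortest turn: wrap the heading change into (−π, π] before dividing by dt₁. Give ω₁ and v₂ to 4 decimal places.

heading to target = atan2(-0.5−4, 5−-5) = -0.4229
Δθ = wrap(-0.4229 − 1.8326) = -2.2554; ω₁ = Δθ/dt₁ = -4.5109
distance = √((5−-5)² + (-0.5−4)²) = 10.9659; v₂ = distance/dt₂ = 7.3106

ω₁ = -4.5109, v₂ = 7.3106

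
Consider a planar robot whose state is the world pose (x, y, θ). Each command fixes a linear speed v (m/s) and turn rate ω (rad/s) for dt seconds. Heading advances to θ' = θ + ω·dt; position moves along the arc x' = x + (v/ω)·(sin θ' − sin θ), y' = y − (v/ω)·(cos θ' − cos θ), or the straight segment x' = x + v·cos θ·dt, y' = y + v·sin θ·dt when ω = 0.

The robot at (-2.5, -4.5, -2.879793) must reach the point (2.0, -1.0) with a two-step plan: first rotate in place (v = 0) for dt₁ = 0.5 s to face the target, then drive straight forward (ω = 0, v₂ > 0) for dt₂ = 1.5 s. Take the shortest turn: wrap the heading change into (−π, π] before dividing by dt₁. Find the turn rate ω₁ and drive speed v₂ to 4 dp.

ω₁ = -5.4847, v₂ = 3.8006

heading to target = atan2(-1−-4.5, 2−-2.5) = 0.6610
Δθ = wrap(0.6610 − -2.8798) = -2.7423; ω₁ = Δθ/dt₁ = -5.4847
distance = √((2−-2.5)² + (-1−-4.5)²) = 5.7009; v₂ = distance/dt₂ = 3.8006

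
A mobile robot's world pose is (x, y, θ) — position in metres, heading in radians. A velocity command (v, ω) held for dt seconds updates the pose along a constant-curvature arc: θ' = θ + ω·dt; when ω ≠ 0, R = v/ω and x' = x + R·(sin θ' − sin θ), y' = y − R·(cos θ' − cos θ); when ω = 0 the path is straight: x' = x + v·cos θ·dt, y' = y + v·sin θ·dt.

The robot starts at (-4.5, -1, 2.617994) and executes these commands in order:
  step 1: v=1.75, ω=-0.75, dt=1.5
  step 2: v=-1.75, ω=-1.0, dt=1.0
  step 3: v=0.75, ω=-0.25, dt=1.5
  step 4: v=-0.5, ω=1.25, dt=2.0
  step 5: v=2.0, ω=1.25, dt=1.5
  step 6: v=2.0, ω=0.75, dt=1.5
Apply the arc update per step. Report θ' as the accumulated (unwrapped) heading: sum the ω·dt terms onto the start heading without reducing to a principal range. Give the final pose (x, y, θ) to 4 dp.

step 1: θ'=1.4930 (R=-2.3333) → pose (-5.6596, 1.2021, 1.4930)
step 2: θ'=0.4930 (R=1.7500) → pose (-6.5761, -0.2035, 0.4930)
step 3: θ'=0.1180 (R=-3.0000) → pose (-5.5095, 0.1329, 0.1180)
step 4: θ'=2.6180 (R=-0.4000) → pose (-5.6624, -0.6108, 2.6180)
step 5: θ'=4.4930 (R=1.6000) → pose (-8.0240, -1.6482, 4.4930)
step 6: θ'=5.6180 (R=2.6667) → pose (-7.0672, -4.3267, 5.6180)

(-7.0672, -4.3267, 5.6180)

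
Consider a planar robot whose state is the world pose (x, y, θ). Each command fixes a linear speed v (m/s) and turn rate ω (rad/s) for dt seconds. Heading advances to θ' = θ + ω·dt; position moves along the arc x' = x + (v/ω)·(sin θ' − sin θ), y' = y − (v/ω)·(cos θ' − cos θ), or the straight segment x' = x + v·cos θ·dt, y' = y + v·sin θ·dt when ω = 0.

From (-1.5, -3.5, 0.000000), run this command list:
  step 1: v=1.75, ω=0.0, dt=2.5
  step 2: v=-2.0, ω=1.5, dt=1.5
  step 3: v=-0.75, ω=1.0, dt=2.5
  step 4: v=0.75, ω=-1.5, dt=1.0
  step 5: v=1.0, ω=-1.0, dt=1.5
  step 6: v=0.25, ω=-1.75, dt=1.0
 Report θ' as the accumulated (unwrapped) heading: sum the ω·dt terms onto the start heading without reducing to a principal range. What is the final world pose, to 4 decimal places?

step 1: θ'=0.0000 (straight) → pose (2.8750, -3.5000, 0.0000)
step 2: θ'=2.2500 (R=-1.3333) → pose (1.8376, -5.6709, 2.2500)
step 3: θ'=4.7500 (R=-0.7500) → pose (3.1706, -5.1716, 4.7500)
step 4: θ'=3.2500 (R=-0.5000) → pose (2.7250, -5.6874, 3.2500)
step 5: θ'=1.7500 (R=-1.0000) → pose (1.6329, -4.8715, 1.7500)
step 6: θ'=0.0000 (R=-0.1429) → pose (1.7734, -4.7032, 0.0000)

(1.7734, -4.7032, 0.0000)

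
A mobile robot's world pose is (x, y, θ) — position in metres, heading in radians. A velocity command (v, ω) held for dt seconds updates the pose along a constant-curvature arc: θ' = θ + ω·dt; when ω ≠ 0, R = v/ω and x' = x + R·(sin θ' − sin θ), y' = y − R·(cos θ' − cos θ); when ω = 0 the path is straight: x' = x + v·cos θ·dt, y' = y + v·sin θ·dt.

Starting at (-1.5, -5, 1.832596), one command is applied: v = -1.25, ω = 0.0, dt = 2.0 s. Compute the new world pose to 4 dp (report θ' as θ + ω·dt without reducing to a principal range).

θ' = 1.8326 + 0.0·2.0 = 1.8326
ω = 0 → straight: x' = -1.5 + -1.25·cos(1.8326)·2.0 = -0.8530
y' = -5 + -1.25·sin(1.8326)·2.0 = -7.4148

(-0.8530, -7.4148, 1.8326)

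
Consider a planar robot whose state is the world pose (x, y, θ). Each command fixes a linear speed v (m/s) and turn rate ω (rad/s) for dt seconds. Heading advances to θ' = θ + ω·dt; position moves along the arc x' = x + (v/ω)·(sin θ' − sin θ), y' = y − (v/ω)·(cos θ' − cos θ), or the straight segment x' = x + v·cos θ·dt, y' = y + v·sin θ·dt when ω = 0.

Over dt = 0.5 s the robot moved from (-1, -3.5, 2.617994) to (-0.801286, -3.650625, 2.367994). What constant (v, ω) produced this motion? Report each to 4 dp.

Δθ = 2.367994 − 2.617994 = -0.250000
ω = Δθ/dt = -0.250000/0.5 = -0.5000
R = Δx/(sin θ' − sin θ) = 1.0000
v = R·ω = 1.0000·-0.5000 = -0.5000

v = -0.5000, ω = -0.5000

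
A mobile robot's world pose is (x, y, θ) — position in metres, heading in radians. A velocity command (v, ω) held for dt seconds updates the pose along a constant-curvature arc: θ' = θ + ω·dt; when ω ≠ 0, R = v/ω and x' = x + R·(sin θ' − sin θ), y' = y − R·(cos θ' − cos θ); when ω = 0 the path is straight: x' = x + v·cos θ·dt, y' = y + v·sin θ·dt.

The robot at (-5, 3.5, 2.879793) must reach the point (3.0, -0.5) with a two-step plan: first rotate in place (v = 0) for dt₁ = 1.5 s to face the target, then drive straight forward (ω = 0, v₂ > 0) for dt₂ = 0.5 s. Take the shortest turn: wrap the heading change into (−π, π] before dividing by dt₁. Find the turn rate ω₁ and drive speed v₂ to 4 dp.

heading to target = atan2(-0.5−3.5, 3−-5) = -0.4636
Δθ = wrap(-0.4636 − 2.8798) = 2.9397; ω₁ = Δθ/dt₁ = 1.9598
distance = √((3−-5)² + (-0.5−3.5)²) = 8.9443; v₂ = distance/dt₂ = 17.8885

ω₁ = 1.9598, v₂ = 17.8885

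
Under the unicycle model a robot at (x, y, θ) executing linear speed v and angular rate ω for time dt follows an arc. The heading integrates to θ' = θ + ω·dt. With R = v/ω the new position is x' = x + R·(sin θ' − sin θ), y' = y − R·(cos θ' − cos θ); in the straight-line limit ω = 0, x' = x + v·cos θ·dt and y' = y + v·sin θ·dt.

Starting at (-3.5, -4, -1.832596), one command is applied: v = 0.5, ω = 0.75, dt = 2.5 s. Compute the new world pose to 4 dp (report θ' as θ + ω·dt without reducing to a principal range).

(-2.8278, -4.8386, 0.0424)

θ' = -1.8326 + 0.75·2.5 = 0.0424
R = v/ω = 0.5/0.75 = 0.6667
x' = -3.5 + 0.6667·(sin 0.0424 − sin -1.8326) = -2.8278
y' = -4 − 0.6667·(cos 0.0424 − cos -1.8326) = -4.8386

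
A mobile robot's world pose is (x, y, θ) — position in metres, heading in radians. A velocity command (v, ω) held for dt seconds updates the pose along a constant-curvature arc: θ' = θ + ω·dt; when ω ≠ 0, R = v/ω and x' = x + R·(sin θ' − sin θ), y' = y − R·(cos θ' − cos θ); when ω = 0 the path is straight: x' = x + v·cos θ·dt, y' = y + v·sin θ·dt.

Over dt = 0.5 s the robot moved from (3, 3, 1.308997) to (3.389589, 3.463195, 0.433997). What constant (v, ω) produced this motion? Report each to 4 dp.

v = 1.2500, ω = -1.7500

Δθ = 0.433997 − 1.308997 = -0.875000
ω = Δθ/dt = -0.875000/0.5 = -1.7500
R = −Δy/(cos θ' − cos θ) = -0.7143
v = R·ω = -0.7143·-1.7500 = 1.2500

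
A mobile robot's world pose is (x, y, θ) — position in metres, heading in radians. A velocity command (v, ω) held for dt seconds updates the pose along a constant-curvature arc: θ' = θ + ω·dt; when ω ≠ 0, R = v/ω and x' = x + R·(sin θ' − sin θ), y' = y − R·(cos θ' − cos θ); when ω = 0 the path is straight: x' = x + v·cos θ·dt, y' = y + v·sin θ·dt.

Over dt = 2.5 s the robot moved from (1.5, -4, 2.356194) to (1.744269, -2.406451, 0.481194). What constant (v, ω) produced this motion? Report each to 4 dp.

Δθ = 0.481194 − 2.356194 = -1.875000
ω = Δθ/dt = -1.875000/2.5 = -0.7500
R = −Δy/(cos θ' − cos θ) = -1.0000
v = R·ω = -1.0000·-0.7500 = 0.7500

v = 0.7500, ω = -0.7500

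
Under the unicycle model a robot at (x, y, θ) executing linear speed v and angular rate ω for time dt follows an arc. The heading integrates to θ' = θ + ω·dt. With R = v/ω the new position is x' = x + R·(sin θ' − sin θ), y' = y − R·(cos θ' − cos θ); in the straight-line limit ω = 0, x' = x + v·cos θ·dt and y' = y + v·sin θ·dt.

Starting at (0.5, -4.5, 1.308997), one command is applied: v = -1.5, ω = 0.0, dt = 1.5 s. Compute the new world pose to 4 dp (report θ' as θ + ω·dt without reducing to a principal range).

(-0.0823, -6.6733, 1.3090)

θ' = 1.3090 + 0.0·1.5 = 1.3090
ω = 0 → straight: x' = 0.5 + -1.5·cos(1.3090)·1.5 = -0.0823
y' = -4.5 + -1.5·sin(1.3090)·1.5 = -6.6733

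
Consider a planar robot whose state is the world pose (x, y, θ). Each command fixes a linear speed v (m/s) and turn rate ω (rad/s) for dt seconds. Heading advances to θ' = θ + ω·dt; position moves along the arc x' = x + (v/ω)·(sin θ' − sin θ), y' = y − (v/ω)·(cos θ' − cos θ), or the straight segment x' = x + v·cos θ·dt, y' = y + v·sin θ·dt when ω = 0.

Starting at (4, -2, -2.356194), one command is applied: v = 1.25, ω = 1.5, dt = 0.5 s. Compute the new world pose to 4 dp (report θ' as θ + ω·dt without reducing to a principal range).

θ' = -2.3562 + 1.5·0.5 = -1.6062
R = v/ω = 1.25/1.5 = 0.8333
x' = 4 + 0.8333·(sin -1.6062 − sin -2.3562) = 3.7564
y' = -2 − 0.8333·(cos -1.6062 − cos -2.3562) = -2.5598

(3.7564, -2.5598, -1.6062)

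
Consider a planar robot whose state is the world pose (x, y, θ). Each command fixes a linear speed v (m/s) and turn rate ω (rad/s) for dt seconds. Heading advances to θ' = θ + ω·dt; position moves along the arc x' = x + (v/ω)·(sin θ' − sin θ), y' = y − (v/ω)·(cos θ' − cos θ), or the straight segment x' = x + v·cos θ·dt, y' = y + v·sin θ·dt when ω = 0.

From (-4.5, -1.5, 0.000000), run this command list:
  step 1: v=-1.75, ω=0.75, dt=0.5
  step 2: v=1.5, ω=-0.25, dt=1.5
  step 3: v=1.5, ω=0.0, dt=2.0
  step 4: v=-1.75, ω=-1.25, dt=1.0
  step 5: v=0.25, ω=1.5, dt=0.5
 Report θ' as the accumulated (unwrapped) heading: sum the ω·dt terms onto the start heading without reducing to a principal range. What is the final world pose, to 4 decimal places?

(-1.4073, -0.3804, -0.5000)

step 1: θ'=0.3750 (R=-2.3333) → pose (-5.3546, -1.6621, 0.3750)
step 2: θ'=0.0000 (R=-6.0000) → pose (-3.1570, -1.2452, 0.0000)
step 3: θ'=0.0000 (straight) → pose (-0.1570, -1.2452, 0.0000)
step 4: θ'=-1.2500 (R=1.4000) → pose (-1.4856, -0.2866, -1.2500)
step 5: θ'=-0.5000 (R=0.1667) → pose (-1.4073, -0.3804, -0.5000)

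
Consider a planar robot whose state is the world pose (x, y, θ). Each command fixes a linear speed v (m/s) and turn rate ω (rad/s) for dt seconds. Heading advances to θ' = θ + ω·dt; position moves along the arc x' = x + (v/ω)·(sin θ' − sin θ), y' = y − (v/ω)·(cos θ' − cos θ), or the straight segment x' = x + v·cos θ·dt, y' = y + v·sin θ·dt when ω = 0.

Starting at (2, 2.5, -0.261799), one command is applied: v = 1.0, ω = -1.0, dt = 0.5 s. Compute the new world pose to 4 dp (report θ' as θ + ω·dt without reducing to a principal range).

(2.4314, 2.2577, -0.7618)

θ' = -0.2618 + -1.0·0.5 = -0.7618
R = v/ω = 1.0/-1.0 = -1.0000
x' = 2 + -1.0000·(sin -0.7618 − sin -0.2618) = 2.4314
y' = 2.5 − -1.0000·(cos -0.7618 − cos -0.2618) = 2.2577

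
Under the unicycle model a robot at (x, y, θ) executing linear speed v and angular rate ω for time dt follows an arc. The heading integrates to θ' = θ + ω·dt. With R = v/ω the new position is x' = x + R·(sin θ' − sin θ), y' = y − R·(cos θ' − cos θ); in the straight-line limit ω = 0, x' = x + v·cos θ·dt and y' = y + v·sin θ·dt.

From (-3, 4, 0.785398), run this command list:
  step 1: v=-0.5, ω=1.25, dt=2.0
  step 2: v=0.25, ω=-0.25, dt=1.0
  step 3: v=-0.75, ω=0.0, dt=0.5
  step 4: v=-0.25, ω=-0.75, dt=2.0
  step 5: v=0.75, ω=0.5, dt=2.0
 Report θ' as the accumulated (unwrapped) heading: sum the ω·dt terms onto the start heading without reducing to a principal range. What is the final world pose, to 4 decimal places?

(-2.8829, 4.2194, 2.5354)

step 1: θ'=3.2854 (R=-0.4000) → pose (-2.6598, 3.3213, 3.2854)
step 2: θ'=3.0354 (R=-1.0000) → pose (-2.9091, 3.3166, 3.0354)
step 3: θ'=3.0354 (straight) → pose (-2.5363, 3.2768, 3.0354)
step 4: θ'=1.5354 (R=0.3333) → pose (-2.2385, 2.9336, 1.5354)
step 5: θ'=2.5354 (R=1.5000) → pose (-2.8829, 4.2194, 2.5354)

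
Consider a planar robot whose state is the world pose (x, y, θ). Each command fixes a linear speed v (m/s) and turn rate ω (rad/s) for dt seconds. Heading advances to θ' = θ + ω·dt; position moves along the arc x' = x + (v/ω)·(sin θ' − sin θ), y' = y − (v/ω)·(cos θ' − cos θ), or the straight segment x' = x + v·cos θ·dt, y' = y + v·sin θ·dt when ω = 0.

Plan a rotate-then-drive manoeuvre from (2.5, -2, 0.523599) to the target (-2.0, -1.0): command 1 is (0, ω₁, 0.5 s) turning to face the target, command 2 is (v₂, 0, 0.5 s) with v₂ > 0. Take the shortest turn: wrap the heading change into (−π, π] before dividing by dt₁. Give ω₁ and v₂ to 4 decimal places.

ω₁ = 4.7986, v₂ = 9.2195

heading to target = atan2(-1−-2, -2−2.5) = 2.9229
Δθ = wrap(2.9229 − 0.5236) = 2.3993; ω₁ = Δθ/dt₁ = 4.7986
distance = √((-2−2.5)² + (-1−-2)²) = 4.6098; v₂ = distance/dt₂ = 9.2195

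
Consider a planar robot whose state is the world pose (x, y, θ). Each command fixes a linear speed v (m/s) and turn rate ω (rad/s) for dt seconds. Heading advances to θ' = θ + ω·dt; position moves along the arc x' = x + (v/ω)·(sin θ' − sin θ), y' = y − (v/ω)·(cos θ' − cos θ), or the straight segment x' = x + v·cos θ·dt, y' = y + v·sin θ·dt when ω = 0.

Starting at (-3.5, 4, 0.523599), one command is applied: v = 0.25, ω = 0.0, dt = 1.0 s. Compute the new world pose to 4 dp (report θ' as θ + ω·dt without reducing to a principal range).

(-3.2835, 4.1250, 0.5236)

θ' = 0.5236 + 0.0·1.0 = 0.5236
ω = 0 → straight: x' = -3.5 + 0.25·cos(0.5236)·1.0 = -3.2835
y' = 4 + 0.25·sin(0.5236)·1.0 = 4.1250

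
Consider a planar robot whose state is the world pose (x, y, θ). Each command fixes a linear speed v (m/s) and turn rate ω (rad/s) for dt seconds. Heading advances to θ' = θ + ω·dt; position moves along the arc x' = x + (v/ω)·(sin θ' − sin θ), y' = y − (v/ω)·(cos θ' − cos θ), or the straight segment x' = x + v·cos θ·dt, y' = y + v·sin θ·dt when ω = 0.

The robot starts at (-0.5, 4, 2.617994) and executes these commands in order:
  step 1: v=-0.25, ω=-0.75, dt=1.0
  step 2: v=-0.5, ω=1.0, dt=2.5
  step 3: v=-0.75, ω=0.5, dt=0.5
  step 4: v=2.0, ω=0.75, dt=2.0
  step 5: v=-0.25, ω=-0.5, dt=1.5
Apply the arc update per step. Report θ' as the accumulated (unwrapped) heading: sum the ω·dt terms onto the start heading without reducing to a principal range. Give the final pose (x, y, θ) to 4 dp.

step 1: θ'=1.8680 (R=0.3333) → pose (-0.3479, 3.8089, 1.8680)
step 2: θ'=4.3680 (R=-0.5000) → pose (0.6008, 3.7865, 4.3680)
step 3: θ'=4.6180 (R=-1.5000) → pose (0.6822, 4.1516, 4.6180)
step 4: θ'=6.1180 (R=2.6667) → pose (2.8985, 1.2699, 6.1180)
step 5: θ'=5.3680 (R=0.5000) → pose (2.5843, 1.4583, 5.3680)

(2.5843, 1.4583, 5.3680)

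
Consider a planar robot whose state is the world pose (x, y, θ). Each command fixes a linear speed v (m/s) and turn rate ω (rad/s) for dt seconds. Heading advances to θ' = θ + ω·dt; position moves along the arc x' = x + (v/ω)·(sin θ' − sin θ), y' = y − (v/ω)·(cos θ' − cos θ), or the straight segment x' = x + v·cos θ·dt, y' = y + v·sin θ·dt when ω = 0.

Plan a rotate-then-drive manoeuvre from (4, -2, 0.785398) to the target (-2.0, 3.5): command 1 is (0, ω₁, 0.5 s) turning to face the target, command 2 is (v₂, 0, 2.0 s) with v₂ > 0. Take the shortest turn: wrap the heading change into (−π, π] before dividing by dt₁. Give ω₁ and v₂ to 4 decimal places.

ω₁ = 3.2285, v₂ = 4.0697

heading to target = atan2(3.5−-2, -2−4) = 2.3996
Δθ = wrap(2.3996 − 0.7854) = 1.6142; ω₁ = Δθ/dt₁ = 3.2285
distance = √((-2−4)² + (3.5−-2)²) = 8.1394; v₂ = distance/dt₂ = 4.0697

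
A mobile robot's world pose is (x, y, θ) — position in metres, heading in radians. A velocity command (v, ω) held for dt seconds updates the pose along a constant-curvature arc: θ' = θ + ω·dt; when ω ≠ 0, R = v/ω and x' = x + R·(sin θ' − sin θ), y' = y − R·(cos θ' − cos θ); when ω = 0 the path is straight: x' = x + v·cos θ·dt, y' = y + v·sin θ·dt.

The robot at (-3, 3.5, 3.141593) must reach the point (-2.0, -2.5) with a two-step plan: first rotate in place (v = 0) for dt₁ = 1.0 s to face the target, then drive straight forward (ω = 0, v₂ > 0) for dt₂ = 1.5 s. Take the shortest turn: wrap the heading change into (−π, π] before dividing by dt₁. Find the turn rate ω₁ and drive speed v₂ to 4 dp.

ω₁ = 1.7359, v₂ = 4.0552

heading to target = atan2(-2.5−3.5, -2−-3) = -1.4056
Δθ = wrap(-1.4056 − 3.1416) = 1.7359; ω₁ = Δθ/dt₁ = 1.7359
distance = √((-2−-3)² + (-2.5−3.5)²) = 6.0828; v₂ = distance/dt₂ = 4.0552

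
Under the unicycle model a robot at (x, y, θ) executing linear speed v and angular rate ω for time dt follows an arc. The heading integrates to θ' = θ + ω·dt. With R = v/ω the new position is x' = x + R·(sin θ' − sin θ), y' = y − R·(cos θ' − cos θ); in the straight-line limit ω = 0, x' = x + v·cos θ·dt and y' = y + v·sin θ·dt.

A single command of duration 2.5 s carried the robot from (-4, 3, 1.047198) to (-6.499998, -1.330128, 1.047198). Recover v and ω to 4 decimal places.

Δθ = 1.047198 − 1.047198 = 0.000000
ω = Δθ/dt = 0.000000/2.5 = 0.0000
ω = 0 → v = (Δx·cos θ + Δy·sin θ)/dt = -2.0000

v = -2.0000, ω = 0.0000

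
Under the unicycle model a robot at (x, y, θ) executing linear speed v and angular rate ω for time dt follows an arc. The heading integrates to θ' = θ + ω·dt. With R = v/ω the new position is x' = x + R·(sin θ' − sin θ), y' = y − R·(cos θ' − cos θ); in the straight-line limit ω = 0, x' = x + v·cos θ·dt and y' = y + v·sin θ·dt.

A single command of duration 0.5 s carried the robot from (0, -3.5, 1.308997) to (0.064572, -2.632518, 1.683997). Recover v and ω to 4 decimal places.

v = 1.7500, ω = 0.7500

Δθ = 1.683997 − 1.308997 = 0.375000
ω = Δθ/dt = 0.375000/0.5 = 0.7500
R = −Δy/(cos θ' − cos θ) = 2.3333
v = R·ω = 2.3333·0.7500 = 1.7500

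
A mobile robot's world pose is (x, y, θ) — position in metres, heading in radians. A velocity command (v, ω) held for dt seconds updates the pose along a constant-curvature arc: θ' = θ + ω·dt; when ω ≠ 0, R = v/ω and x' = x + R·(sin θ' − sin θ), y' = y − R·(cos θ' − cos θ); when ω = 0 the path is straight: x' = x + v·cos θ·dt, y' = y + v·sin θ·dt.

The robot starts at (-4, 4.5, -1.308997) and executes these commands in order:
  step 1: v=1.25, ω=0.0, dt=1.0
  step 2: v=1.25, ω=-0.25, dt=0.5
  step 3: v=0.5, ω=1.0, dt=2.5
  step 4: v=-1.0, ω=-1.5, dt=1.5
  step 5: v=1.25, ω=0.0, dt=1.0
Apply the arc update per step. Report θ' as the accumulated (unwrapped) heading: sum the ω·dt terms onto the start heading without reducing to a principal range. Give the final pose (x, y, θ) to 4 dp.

step 1: θ'=-1.3090 (straight) → pose (-3.6765, 3.2926, -1.3090)
step 2: θ'=-1.4340 (R=-5.0000) → pose (-3.5528, 2.6804, -1.4340)
step 3: θ'=1.0660 (R=0.5000) → pose (-2.6199, 2.5067, 1.0660)
step 4: θ'=-1.1840 (R=0.6667) → pose (-3.8208, 2.5777, -1.1840)
step 5: θ'=-1.1840 (straight) → pose (-3.3492, 1.4200, -1.1840)

(-3.3492, 1.4200, -1.1840)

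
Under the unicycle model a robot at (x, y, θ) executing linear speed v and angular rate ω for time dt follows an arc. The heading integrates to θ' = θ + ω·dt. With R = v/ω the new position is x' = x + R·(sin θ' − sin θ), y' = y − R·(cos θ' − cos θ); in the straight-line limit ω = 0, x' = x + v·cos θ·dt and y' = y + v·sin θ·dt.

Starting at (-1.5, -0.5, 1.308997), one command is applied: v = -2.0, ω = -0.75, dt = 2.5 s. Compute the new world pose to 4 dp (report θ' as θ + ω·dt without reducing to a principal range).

θ' = 1.3090 + -0.75·2.5 = -0.5660
R = v/ω = -2.0/-0.75 = 2.6667
x' = -1.5 + 2.6667·(sin -0.5660 − sin 1.3090) = -5.5058
y' = -0.5 − 2.6667·(cos -0.5660 − cos 1.3090) = -2.0606

(-5.5058, -2.0606, -0.5660)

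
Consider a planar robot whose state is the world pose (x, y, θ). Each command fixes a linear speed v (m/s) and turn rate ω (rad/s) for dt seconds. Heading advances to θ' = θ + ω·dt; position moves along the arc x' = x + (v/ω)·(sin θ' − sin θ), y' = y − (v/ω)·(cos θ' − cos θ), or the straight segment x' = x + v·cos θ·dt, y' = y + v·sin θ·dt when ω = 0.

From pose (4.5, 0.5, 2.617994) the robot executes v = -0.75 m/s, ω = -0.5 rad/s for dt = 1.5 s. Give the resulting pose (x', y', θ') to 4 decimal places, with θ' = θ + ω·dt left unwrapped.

θ' = 2.6180 + -0.5·1.5 = 1.8680
R = v/ω = -0.75/-0.5 = 1.5000
x' = 4.5 + 1.5000·(sin 1.8680 − sin 2.6180) = 5.1842
y' = 0.5 − 1.5000·(cos 1.8680 − cos 2.6180) = -0.3598

(5.1842, -0.3598, 1.8680)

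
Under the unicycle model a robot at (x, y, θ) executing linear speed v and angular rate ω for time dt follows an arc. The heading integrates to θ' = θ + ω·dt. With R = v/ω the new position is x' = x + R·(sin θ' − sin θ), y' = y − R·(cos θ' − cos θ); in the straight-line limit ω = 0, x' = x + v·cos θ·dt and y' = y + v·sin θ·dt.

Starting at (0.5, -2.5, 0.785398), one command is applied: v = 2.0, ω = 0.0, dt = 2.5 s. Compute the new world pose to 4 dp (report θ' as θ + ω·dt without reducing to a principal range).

θ' = 0.7854 + 0.0·2.5 = 0.7854
ω = 0 → straight: x' = 0.5 + 2.0·cos(0.7854)·2.5 = 4.0355
y' = -2.5 + 2.0·sin(0.7854)·2.5 = 1.0355

(4.0355, 1.0355, 0.7854)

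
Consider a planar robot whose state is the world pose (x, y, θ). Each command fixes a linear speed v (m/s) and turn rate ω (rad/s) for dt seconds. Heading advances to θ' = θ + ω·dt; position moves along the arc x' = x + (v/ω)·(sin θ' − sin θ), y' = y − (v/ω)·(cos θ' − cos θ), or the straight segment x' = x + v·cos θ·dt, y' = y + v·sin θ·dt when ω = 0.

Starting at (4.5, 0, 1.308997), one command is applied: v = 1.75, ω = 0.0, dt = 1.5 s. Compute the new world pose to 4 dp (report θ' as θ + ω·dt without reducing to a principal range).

θ' = 1.3090 + 0.0·1.5 = 1.3090
ω = 0 → straight: x' = 4.5 + 1.75·cos(1.3090)·1.5 = 5.1794
y' = 0 + 1.75·sin(1.3090)·1.5 = 2.5356

(5.1794, 2.5356, 1.3090)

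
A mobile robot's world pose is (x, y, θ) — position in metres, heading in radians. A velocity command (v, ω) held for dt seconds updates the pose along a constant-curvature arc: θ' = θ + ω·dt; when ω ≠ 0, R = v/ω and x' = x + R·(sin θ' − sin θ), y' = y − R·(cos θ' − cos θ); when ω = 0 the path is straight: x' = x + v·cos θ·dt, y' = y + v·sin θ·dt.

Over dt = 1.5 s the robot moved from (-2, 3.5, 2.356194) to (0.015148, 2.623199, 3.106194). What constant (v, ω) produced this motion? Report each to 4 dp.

v = -1.5000, ω = 0.5000

Δθ = 3.106194 − 2.356194 = 0.750000
ω = Δθ/dt = 0.750000/1.5 = 0.5000
R = Δx/(sin θ' − sin θ) = -3.0000
v = R·ω = -3.0000·0.5000 = -1.5000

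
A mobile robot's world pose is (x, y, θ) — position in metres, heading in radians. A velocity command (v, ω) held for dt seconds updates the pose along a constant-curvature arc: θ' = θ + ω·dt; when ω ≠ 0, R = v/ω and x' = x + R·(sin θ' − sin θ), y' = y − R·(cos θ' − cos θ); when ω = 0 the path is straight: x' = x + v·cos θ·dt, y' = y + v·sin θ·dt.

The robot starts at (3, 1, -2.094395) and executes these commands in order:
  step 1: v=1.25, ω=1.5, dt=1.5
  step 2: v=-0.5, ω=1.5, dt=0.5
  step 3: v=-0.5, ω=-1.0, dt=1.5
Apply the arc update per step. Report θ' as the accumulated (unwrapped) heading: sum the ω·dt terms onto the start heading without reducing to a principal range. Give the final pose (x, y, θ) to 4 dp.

step 1: θ'=0.1556 (R=0.8333) → pose (3.8508, -0.2399, 0.1556)
step 2: θ'=0.9056 (R=-0.3333) → pose (3.6402, -0.3635, 0.9056)
step 3: θ'=-0.5944 (R=0.5000) → pose (2.9668, -0.4691, -0.5944)

(2.9668, -0.4691, -0.5944)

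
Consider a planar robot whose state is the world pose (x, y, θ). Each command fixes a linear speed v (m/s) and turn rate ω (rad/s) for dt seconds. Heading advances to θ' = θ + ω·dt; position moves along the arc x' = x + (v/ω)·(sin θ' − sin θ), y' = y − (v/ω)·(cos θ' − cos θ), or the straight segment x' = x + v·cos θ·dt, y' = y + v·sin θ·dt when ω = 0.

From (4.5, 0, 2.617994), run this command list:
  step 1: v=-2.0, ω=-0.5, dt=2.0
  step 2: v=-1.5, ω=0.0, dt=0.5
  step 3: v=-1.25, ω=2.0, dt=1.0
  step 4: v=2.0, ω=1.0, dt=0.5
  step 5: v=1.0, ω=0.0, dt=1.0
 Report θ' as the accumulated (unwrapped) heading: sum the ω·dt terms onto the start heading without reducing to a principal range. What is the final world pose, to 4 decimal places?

(6.1420, -6.0362, 4.1180)

step 1: θ'=1.6180 (R=4.0000) → pose (6.4955, -3.2754, 1.6180)
step 2: θ'=1.6180 (straight) → pose (6.5309, -4.0245, 1.6180)
step 3: θ'=3.6180 (R=-0.6250) → pose (7.4419, -4.5505, 3.6180)
step 4: θ'=4.1180 (R=2.0000) → pose (6.7020, -5.2078, 4.1180)
step 5: θ'=4.1180 (straight) → pose (6.1420, -6.0362, 4.1180)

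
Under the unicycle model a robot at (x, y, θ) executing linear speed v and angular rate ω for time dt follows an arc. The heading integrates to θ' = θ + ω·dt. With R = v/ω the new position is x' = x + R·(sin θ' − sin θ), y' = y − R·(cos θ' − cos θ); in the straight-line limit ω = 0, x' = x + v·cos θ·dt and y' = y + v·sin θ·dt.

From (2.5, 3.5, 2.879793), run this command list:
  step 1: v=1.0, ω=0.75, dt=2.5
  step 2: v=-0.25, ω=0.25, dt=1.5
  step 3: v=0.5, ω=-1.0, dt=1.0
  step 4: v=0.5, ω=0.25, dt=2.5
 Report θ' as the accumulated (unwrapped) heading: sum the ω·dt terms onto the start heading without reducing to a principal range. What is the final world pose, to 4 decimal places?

(0.3701, 0.8556, 4.7548)

step 1: θ'=4.7548 (R=1.3333) → pose (0.8228, 2.1556, 4.7548)
step 2: θ'=5.1298 (R=-1.0000) → pose (0.7378, 2.5186, 5.1298)
step 3: θ'=4.1298 (R=-0.5000) → pose (0.6983, 2.0408, 4.1298)
step 4: θ'=4.7548 (R=2.0000) → pose (0.3701, 0.8556, 4.7548)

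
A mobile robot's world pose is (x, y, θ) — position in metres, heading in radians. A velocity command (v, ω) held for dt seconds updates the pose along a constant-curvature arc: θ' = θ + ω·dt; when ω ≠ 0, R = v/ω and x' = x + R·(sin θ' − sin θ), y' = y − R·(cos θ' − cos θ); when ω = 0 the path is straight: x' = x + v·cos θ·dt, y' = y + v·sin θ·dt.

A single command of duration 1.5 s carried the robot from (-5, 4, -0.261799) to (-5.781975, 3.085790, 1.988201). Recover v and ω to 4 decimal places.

Δθ = 1.988201 − -0.261799 = 2.250000
ω = Δθ/dt = 2.250000/1.5 = 1.5000
R = −Δy/(cos θ' − cos θ) = -0.6667
v = R·ω = -0.6667·1.5000 = -1.0000

v = -1.0000, ω = 1.5000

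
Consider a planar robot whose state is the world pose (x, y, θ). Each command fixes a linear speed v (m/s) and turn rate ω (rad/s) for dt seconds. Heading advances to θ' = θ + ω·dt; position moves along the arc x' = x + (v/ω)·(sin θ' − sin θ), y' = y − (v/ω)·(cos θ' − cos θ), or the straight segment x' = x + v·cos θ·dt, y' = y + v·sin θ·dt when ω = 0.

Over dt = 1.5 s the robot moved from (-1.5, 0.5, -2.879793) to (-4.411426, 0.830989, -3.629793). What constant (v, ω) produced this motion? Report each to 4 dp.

Δθ = -3.629793 − -2.879793 = -0.750000
ω = Δθ/dt = -0.750000/1.5 = -0.5000
R = Δx/(sin θ' − sin θ) = -4.0000
v = R·ω = -4.0000·-0.5000 = 2.0000

v = 2.0000, ω = -0.5000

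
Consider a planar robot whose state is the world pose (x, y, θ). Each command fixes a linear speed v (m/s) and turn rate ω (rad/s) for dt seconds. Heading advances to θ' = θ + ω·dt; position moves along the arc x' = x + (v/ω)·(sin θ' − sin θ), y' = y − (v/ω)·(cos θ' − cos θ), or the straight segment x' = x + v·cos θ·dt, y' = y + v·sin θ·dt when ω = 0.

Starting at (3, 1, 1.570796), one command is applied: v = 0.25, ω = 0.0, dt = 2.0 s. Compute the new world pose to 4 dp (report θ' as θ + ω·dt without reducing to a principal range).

(3.0000, 1.5000, 1.5708)

θ' = 1.5708 + 0.0·2.0 = 1.5708
ω = 0 → straight: x' = 3 + 0.25·cos(1.5708)·2.0 = 3.0000
y' = 1 + 0.25·sin(1.5708)·2.0 = 1.5000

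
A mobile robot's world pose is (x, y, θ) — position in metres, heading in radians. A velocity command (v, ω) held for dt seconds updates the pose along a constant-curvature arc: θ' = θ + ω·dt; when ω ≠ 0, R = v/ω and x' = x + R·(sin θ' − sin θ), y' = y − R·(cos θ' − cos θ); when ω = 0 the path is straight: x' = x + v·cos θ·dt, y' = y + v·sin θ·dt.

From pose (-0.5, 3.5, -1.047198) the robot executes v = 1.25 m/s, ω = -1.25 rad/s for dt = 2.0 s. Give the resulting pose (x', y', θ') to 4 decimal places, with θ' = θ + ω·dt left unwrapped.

(-1.7606, 2.0811, -3.5472)

θ' = -1.0472 + -1.25·2.0 = -3.5472
R = v/ω = 1.25/-1.25 = -1.0000
x' = -0.5 + -1.0000·(sin -3.5472 − sin -1.0472) = -1.7606
y' = 3.5 − -1.0000·(cos -3.5472 − cos -1.0472) = 2.0811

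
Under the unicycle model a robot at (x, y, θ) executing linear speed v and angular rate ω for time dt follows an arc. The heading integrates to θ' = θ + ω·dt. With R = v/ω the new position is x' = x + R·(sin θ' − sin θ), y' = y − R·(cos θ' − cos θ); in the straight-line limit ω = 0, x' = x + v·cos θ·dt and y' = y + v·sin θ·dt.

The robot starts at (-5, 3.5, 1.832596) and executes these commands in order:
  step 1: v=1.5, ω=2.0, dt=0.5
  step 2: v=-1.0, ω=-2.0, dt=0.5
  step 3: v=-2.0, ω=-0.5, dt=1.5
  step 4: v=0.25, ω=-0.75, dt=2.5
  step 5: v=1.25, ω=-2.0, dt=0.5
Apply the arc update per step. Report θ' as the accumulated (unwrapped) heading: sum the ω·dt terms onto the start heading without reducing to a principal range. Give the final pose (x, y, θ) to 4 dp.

step 1: θ'=2.8326 (R=0.7500) → pose (-5.4964, 4.0204, 2.8326)
step 2: θ'=1.8326 (R=0.5000) → pose (-5.1655, 3.6735, 1.8326)
step 3: θ'=1.0826 (R=4.0000) → pose (-5.4964, 0.7620, 1.0826)
step 4: θ'=-0.7924 (R=-0.3333) → pose (-4.9647, 0.8397, -0.7924)
step 5: θ'=-1.7924 (R=-0.6250) → pose (-4.8000, 0.2635, -1.7924)

(-4.8000, 0.2635, -1.7924)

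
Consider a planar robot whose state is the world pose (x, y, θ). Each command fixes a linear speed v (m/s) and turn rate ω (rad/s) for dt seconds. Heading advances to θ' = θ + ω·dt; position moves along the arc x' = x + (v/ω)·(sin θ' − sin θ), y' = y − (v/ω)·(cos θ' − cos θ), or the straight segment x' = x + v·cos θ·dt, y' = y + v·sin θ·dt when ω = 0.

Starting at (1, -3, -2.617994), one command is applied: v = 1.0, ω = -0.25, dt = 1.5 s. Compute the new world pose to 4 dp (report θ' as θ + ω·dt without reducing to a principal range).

(-0.4078, -3.4918, -2.9930)

θ' = -2.6180 + -0.25·1.5 = -2.9930
R = v/ω = 1.0/-0.25 = -4.0000
x' = 1 + -4.0000·(sin -2.9930 − sin -2.6180) = -0.4078
y' = -3 − -4.0000·(cos -2.9930 − cos -2.6180) = -3.4918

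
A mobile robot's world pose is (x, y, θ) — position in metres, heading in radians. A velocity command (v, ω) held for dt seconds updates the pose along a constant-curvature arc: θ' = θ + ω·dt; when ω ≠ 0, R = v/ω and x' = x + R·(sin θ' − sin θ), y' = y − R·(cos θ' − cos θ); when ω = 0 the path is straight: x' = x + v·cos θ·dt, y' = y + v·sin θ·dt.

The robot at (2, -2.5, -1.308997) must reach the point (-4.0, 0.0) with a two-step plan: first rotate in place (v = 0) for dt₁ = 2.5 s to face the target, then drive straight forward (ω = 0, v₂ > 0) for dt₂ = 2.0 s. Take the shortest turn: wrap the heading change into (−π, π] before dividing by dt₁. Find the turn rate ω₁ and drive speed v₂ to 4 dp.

heading to target = atan2(0−-2.5, -4−2) = 2.7468
Δθ = wrap(2.7468 − -1.3090) = -2.2274; ω₁ = Δθ/dt₁ = -0.8910
distance = √((-4−2)² + (0−-2.5)²) = 6.5000; v₂ = distance/dt₂ = 3.2500

ω₁ = -0.8910, v₂ = 3.2500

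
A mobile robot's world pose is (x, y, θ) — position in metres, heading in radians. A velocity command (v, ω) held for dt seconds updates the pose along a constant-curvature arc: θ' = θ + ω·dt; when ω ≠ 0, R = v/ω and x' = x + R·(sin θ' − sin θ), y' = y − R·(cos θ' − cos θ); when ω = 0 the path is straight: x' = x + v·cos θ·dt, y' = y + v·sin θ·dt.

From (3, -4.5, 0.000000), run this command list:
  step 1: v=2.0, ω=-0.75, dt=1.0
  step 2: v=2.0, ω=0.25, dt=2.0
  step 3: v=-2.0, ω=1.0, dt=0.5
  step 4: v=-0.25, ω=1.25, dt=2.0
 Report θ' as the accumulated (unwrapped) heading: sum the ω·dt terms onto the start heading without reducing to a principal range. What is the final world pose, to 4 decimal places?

(7.2751, -7.4919, 2.7500)

step 1: θ'=-0.7500 (R=-2.6667) → pose (4.8177, -5.2155, -0.7500)
step 2: θ'=-0.2500 (R=8.0000) → pose (8.2916, -7.1133, -0.2500)
step 3: θ'=0.2500 (R=-2.0000) → pose (7.3020, -7.1133, 0.2500)
step 4: θ'=2.7500 (R=-0.2000) → pose (7.2751, -7.4919, 2.7500)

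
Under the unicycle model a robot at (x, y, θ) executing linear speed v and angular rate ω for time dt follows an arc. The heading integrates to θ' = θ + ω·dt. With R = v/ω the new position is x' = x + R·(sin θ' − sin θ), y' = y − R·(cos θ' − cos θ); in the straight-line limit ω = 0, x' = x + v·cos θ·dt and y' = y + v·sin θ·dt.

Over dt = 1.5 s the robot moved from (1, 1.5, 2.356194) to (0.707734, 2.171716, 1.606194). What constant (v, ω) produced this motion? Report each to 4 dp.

Δθ = 1.606194 − 2.356194 = -0.750000
ω = Δθ/dt = -0.750000/1.5 = -0.5000
R = −Δy/(cos θ' − cos θ) = -1.0000
v = R·ω = -1.0000·-0.5000 = 0.5000

v = 0.5000, ω = -0.5000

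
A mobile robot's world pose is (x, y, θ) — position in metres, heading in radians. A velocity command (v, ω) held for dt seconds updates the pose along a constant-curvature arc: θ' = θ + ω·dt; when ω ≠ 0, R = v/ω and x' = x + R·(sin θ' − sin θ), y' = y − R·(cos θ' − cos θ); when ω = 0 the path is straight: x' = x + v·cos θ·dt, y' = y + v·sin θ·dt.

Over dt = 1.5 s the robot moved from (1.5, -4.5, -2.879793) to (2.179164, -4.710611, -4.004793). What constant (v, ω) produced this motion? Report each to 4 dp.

Δθ = -4.004793 − -2.879793 = -1.125000
ω = Δθ/dt = -1.125000/1.5 = -0.7500
R = Δx/(sin θ' − sin θ) = 0.6667
v = R·ω = 0.6667·-0.7500 = -0.5000

v = -0.5000, ω = -0.7500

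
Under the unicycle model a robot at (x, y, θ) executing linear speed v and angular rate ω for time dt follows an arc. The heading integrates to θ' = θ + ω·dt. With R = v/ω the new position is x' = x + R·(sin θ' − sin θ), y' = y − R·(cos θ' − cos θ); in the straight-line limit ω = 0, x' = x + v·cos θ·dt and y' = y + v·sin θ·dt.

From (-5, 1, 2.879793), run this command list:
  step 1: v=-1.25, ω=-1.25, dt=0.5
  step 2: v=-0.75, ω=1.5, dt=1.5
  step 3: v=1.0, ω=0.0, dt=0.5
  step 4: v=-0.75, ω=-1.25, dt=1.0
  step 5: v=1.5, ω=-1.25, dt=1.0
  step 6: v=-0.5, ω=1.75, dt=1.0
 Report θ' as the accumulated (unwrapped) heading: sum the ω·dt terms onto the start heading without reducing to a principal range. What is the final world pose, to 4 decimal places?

(-3.9913, 1.4363, 3.7548)

step 1: θ'=2.2548 (R=1.0000) → pose (-4.4838, 0.6660, 2.2548)
step 2: θ'=4.5048 (R=-0.5000) → pose (-3.6070, 0.8789, 4.5048)
step 3: θ'=4.5048 (straight) → pose (-3.7100, 0.3896, 4.5048)
step 4: θ'=3.2548 (R=0.6000) → pose (-3.1907, 0.8621, 3.2548)
step 5: θ'=2.0048 (R=-1.2000) → pose (-4.4150, 1.5498, 2.0048)
step 6: θ'=3.7548 (R=-0.2857) → pose (-3.9913, 1.4363, 3.7548)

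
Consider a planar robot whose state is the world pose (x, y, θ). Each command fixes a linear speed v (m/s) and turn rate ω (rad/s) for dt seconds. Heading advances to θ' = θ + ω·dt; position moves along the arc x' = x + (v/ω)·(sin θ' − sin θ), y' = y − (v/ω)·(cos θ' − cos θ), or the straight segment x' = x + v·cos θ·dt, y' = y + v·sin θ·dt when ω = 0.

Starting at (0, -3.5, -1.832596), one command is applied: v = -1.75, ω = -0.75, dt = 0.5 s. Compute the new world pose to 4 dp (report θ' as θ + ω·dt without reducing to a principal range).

θ' = -1.8326 + -0.75·0.5 = -2.2076
R = v/ω = -1.75/-0.75 = 2.3333
x' = 0 + 2.3333·(sin -2.2076 − sin -1.8326) = 0.3778
y' = -3.5 − 2.3333·(cos -2.2076 − cos -1.8326) = -2.7165

(0.3778, -2.7165, -2.2076)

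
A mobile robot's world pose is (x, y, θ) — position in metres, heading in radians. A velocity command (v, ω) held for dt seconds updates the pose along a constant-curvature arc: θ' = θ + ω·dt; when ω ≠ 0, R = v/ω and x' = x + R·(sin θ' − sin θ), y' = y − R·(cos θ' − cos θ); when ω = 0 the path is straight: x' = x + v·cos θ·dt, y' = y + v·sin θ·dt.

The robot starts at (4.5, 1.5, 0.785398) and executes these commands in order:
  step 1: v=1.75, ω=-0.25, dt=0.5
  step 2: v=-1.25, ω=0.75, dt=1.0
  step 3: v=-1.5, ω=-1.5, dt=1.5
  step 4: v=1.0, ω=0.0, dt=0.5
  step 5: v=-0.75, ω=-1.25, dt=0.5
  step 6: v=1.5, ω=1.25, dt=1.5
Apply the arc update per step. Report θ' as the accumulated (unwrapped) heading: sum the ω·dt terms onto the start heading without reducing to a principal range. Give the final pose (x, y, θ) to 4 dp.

step 1: θ'=0.6604 (R=-7.0000) → pose (5.1557, 2.0785, 0.6604)
step 2: θ'=1.4104 (R=-1.6667) → pose (4.5328, 1.0284, 1.4104)
step 3: θ'=-0.8396 (R=1.0000) → pose (2.8013, 0.5204, -0.8396)
step 4: θ'=-0.8396 (straight) → pose (3.1352, 0.1482, -0.8396)
step 5: θ'=-1.4646 (R=0.6000) → pose (2.9852, 0.4852, -1.4646)
step 6: θ'=0.4104 (R=1.2000) → pose (4.6572, -0.4879, 0.4104)

(4.6572, -0.4879, 0.4104)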